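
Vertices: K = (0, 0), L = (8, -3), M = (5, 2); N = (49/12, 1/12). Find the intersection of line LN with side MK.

(25/9, 10/9)

Barycentric coordinates of N with respect to KLM: (1/3, 1/4, 5/12).
On side MK the L-coordinate is zero; dropping N's L-weight 1/4 and renormalizing the remaining 5/12 : 1/3 gives weights 5/9, 4/9 on M, K.
J = (5/9)·(5, 2) + (4/9)·(0, 0) = (25/9, 10/9).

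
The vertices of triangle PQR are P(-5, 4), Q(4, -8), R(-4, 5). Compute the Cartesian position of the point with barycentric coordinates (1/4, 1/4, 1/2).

S = (1/4)·P + (1/4)·Q + (1/2)·R.
x-coordinate: (1/4)·(-5) + (1/4)·4 + (1/2)·(-4) = -9/4.
y-coordinate: (1/4)·4 + (1/4)·(-8) + (1/2)·5 = 3/2.

(-9/4, 3/2)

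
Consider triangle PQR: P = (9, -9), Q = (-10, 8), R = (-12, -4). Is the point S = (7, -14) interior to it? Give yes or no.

Barycentric coordinates of S: (124/131, -115/262, 129/262).
The three coordinates are positive, negative, positive; a point is interior exactly when all three are positive.

no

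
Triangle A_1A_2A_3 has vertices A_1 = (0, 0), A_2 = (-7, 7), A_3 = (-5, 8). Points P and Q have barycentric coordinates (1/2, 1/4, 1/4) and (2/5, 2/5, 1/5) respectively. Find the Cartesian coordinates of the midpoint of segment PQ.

(-17/5, 163/40)

Barycentric coordinates of the midpoint are the average: (9/20, 13/40, 9/40).
Converting: (9/20)·A_1 + (13/40)·A_2 + (9/40)·A_3 = (-17/5, 163/40).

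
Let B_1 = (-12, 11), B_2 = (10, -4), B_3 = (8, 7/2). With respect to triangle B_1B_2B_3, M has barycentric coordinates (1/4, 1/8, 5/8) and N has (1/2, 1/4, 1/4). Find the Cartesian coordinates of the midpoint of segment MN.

Barycentric coordinates of the midpoint are the average: (3/8, 3/16, 7/16).
Converting: (3/8)·B_1 + (3/16)·B_2 + (7/16)·B_3 = (7/8, 157/32).

(7/8, 157/32)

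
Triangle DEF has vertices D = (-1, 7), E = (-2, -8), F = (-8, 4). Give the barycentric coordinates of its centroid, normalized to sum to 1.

(1/3, 1/3, 1/3)

The centroid is the average of the vertices, so each weight is 1/3.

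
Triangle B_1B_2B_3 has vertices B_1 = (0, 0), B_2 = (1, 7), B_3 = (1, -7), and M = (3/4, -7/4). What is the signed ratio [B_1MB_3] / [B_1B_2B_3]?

1/4

[B_1B_2B_3] = ½·(0·(7−(-7)) + 1·(-7−0) + 1·(0−7)) = ½·(0 − 7 − 7) = -7.
[B_1MB_3] = ½·(0·(-7/4−(-7)) + (3/4)·(-7−0) + 1·(0−(-7/4))) = ½·(0 − 21/4 + 7/4) = -7/4, so the ratio is (-7/4)/(-7) = 1/4.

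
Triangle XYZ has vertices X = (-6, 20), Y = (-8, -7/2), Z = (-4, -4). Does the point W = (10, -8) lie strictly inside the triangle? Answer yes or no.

no

Barycentric coordinates of W: (-9/95, -328/95, 432/95).
The three coordinates are negative, negative, positive; a point is interior exactly when all three are positive.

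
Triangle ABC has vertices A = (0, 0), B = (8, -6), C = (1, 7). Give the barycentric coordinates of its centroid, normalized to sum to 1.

(1/3, 1/3, 1/3)

The centroid is the average of the vertices, so each weight is 1/3.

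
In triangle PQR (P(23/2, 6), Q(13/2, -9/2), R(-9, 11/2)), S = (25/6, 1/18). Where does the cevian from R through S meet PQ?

Barycentric coordinates of S with respect to PQR: (2/9, 5/9, 2/9).
On side PQ the R-coordinate is zero; dropping S's R-weight 2/9 and renormalizing the remaining 2/9 : 5/9 gives weights 2/7, 5/7 on P, Q.
T = (2/7)·(23/2, 6) + (5/7)·(13/2, -9/2) = (111/14, -3/2).

(111/14, -3/2)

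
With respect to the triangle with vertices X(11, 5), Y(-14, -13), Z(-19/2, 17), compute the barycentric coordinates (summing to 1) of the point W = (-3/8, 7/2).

Signed area of the reference triangle: [XYZ] = ½·(11·(-13−17) + (-14)·(17−5) + (-19/2)·(5−(-13))) = ½·(-330 − 168 − 171) = -669/2.
[WYZ] = ½·((-3/8)·(-13−17) + (-14)·(17−(7/2)) + (-19/2)·(7/2−(-13))) = ½·(45/4 − 189 − 627/4) = -669/4, so the X-coordinate is (-669/4)/(-669/2) = 1/2.
[XWZ] = ½·(11·(7/2−17) + (-3/8)·(17−5) + (-19/2)·(5−(7/2))) = ½·(-297/2 − 9/2 − 57/4) = -669/8, so the Y-coordinate is 1/4.
[XYW] = ½·(11·(-13−(7/2)) + (-14)·(7/2−5) + (-3/8)·(5−(-13))) = ½·(-363/2 + 21 − 27/4) = -669/8, so the Z-coordinate is 1/4.

(1/2, 1/4, 1/4)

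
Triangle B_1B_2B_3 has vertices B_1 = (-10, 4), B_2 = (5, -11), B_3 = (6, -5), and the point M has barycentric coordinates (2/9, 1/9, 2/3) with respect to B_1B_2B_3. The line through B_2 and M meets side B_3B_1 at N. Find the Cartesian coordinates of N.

Line B_2M meets B_3B_1 where the B_2-coordinate vanishes; zeroing M's B_2-weight and renormalizing leaves B_3, B_1-weights 2/3 : 2/9 → (3/4, 1/4).
So N = (3/4)·B_3 + (1/4)·B_1 = (2, -11/4).

(2, -11/4)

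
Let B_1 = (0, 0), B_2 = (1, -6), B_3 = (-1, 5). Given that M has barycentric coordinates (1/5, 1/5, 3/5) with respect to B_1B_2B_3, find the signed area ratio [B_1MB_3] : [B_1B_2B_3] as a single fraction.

The signed ratio [B_1MB_3]/[B_1B_2B_3] equals the barycentric coordinate of M at vertex B_2, which is 1/5.

1/5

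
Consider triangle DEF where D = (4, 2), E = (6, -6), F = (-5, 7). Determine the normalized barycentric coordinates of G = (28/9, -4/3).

(2/9, 5/9, 2/9)

Signed area of the reference triangle: [DEF] = ½·(4·(-6−7) + 6·(7−2) + (-5)·(2−(-6))) = ½·(-52 + 30 − 40) = -31.
[GEF] = ½·((28/9)·(-6−7) + 6·(7−(-4/3)) + (-5)·(-4/3−(-6))) = ½·(-364/9 + 50 − 70/3) = -62/9, so the D-coordinate is (-62/9)/(-31) = 2/9.
[DGF] = ½·(4·(-4/3−7) + (28/9)·(7−2) + (-5)·(2−(-4/3))) = ½·(-100/3 + 140/9 − 50/3) = -155/9, so the E-coordinate is 5/9.
[DEG] = ½·(4·(-6−(-4/3)) + 6·(-4/3−2) + (28/9)·(2−(-6))) = ½·(-56/3 − 20 + 224/9) = -62/9, so the F-coordinate is 2/9.
Check: 2/9 + 5/9 + 2/9 = 1.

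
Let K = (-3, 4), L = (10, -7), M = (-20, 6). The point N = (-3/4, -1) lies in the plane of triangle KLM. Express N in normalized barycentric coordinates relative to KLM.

Signed area of the reference triangle: [KLM] = ½·((-3)·(-7−6) + 10·(6−4) + (-20)·(4−(-7))) = ½·(39 + 20 − 220) = -161/2.
[NLM] = ½·((-3/4)·(-7−6) + 10·(6−(-1)) + (-20)·(-1−(-7))) = ½·(39/4 + 70 − 120) = -161/8, so the K-coordinate is (-161/8)/(-161/2) = 1/4.
[KNM] = ½·((-3)·(-1−6) + (-3/4)·(6−4) + (-20)·(4−(-1))) = ½·(21 − 3/2 − 100) = -161/4, so the L-coordinate is 1/2.
[KLN] = ½·((-3)·(-7−(-1)) + 10·(-1−4) + (-3/4)·(4−(-7))) = ½·(18 − 50 − 33/4) = -161/8, so the M-coordinate is 1/4.

(1/4, 1/2, 1/4)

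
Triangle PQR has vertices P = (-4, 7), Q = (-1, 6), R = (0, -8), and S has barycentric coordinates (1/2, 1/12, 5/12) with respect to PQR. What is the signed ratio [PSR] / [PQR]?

1/12

The signed ratio [PSR]/[PQR] equals the barycentric coordinate of S at vertex Q, which is 1/12.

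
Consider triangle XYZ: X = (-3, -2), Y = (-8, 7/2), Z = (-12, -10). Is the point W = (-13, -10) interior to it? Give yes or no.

Barycentric coordinates of W: (-27/179, 16/179, 190/179).
The three coordinates are negative, positive, positive; a point is interior exactly when all three are positive.

no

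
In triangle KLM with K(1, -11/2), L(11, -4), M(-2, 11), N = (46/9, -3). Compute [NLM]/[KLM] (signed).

4/9

[KLM] = ½·(1·(-4−11) + 11·(11−(-11/2)) + (-2)·(-11/2−(-4))) = ½·(-15 + 363/2 + 3) = 339/4.
[NLM] = ½·((46/9)·(-4−11) + 11·(11−(-3)) + (-2)·(-3−(-4))) = ½·(-230/3 + 154 − 2) = 113/3, so the ratio is (113/3)/(339/4) = 4/9.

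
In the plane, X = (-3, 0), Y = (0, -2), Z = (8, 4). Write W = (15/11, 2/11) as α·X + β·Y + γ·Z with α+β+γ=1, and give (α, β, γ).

(3/11, 5/11, 3/11)

Signed area of the reference triangle: [XYZ] = ½·((-3)·(-2−4) + 0·(4−0) + 8·(0−(-2))) = ½·(18 + 0 + 16) = 17.
[WYZ] = ½·((15/11)·(-2−4) + 0·(4−(2/11)) + 8·(2/11−(-2))) = ½·(-90/11 + 0 + 192/11) = 51/11, so the X-coordinate is (51/11)/17 = 3/11.
[XWZ] = ½·((-3)·(2/11−4) + (15/11)·(4−0) + 8·(0−(2/11))) = ½·(126/11 + 60/11 − 16/11) = 85/11, so the Y-coordinate is 5/11.
[XYW] = ½·((-3)·(-2−(2/11)) + 0·(2/11−0) + (15/11)·(0−(-2))) = ½·(72/11 + 0 + 30/11) = 51/11, so the Z-coordinate is 3/11.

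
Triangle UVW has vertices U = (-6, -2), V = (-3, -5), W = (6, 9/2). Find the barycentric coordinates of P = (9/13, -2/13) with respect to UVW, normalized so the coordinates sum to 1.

(2/13, 5/13, 6/13)

Signed area of the reference triangle: [UVW] = ½·((-6)·(-5−(9/2)) + (-3)·(9/2−(-2)) + 6·(-2−(-5))) = ½·(57 − 39/2 + 18) = 111/4.
[PVW] = ½·((9/13)·(-5−(9/2)) + (-3)·(9/2−(-2/13)) + 6·(-2/13−(-5))) = ½·(-171/26 − 363/26 + 378/13) = 111/26, so the U-coordinate is (111/26)/(111/4) = 2/13.
[UPW] = ½·((-6)·(-2/13−(9/2)) + (9/13)·(9/2−(-2)) + 6·(-2−(-2/13))) = ½·(363/13 + 9/2 − 144/13) = 555/52, so the V-coordinate is 5/13.
[UVP] = ½·((-6)·(-5−(-2/13)) + (-3)·(-2/13−(-2)) + (9/13)·(-2−(-5))) = ½·(378/13 − 72/13 + 27/13) = 333/26, so the W-coordinate is 6/13.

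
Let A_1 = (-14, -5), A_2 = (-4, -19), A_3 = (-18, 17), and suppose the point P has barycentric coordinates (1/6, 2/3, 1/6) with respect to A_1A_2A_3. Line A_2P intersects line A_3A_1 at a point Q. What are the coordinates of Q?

(-16, 6)

Line A_2P meets A_3A_1 where the A_2-coordinate vanishes; zeroing P's A_2-weight and renormalizing leaves A_3, A_1-weights 1/6 : 1/6 → (1/2, 1/2).
So Q = (1/2)·A_3 + (1/2)·A_1 = (-16, 6).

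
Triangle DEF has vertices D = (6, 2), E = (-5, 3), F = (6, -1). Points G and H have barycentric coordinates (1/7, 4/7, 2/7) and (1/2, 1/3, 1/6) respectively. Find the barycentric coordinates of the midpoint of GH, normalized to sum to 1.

(9/28, 19/42, 19/84)

Since both coordinate triples sum to 1, the midpoint's barycentrics are the componentwise average.
(1/7+1/2)/2 = 9/28; similarly 19/42 and 19/84.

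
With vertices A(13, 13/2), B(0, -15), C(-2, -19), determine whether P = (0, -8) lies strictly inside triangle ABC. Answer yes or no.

no

Barycentric coordinates of P: (-14/9, 38/3, -91/9).
The three coordinates are negative, positive, negative; a point is interior exactly when all three are positive.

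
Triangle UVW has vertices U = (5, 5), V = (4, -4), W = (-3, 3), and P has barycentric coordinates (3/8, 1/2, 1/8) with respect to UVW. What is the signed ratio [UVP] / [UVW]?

1/8

The signed ratio [UVP]/[UVW] equals the barycentric coordinate of P at vertex W, which is 1/8.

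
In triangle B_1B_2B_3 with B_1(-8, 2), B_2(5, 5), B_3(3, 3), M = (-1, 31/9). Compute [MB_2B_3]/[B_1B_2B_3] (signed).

[B_1B_2B_3] = ½·((-8)·(5−3) + 5·(3−2) + 3·(2−5)) = ½·(-16 + 5 − 9) = -10.
[MB_2B_3] = ½·((-1)·(5−3) + 5·(3−(31/9)) + 3·(31/9−5)) = ½·(-2 − 20/9 − 14/3) = -40/9, so the ratio is (-40/9)/(-10) = 4/9.

4/9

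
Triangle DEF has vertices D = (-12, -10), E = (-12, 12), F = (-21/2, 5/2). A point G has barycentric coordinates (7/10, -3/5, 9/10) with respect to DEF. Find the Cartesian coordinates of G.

(-213/20, -239/20)

G = (7/10)·D + (-3/5)·E + (9/10)·F.
x-coordinate: (7/10)·(-12) + (-3/5)·(-12) + (9/10)·(-21/2) = -213/20.
y-coordinate: (7/10)·(-10) + (-3/5)·12 + (9/10)·(5/2) = -239/20.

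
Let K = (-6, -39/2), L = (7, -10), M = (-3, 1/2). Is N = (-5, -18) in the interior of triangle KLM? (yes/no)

Barycentric coordinates of N: (412/463, 31/463, 20/463).
The three coordinates are positive, positive, positive; a point is interior exactly when all three are positive.

yes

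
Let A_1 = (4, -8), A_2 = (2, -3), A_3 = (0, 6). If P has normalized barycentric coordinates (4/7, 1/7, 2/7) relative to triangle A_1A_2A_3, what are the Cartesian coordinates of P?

P = (4/7)·A_1 + (1/7)·A_2 + (2/7)·A_3.
x-coordinate: (4/7)·4 + (1/7)·2 + (2/7)·0 = 18/7.
y-coordinate: (4/7)·(-8) + (1/7)·(-3) + (2/7)·6 = -23/7.

(18/7, -23/7)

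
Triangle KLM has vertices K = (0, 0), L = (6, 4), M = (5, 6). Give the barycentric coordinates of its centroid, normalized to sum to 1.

(1/3, 1/3, 1/3)

The centroid is the average of the vertices, so each weight is 1/3.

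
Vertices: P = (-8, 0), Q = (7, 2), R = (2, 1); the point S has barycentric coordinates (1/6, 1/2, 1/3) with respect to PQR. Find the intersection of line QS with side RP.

(-4/3, 2/3)

Line QS meets RP where the Q-coordinate vanishes; zeroing S's Q-weight and renormalizing leaves R, P-weights 1/3 : 1/6 → (2/3, 1/3).
So T = (2/3)·R + (1/3)·P = (-4/3, 2/3).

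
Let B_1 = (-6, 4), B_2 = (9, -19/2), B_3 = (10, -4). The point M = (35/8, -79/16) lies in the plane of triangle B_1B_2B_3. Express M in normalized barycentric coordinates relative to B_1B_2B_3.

(5/16, 5/8, 1/16)

Signed area of the reference triangle: [B_1B_2B_3] = ½·((-6)·(-19/2−(-4)) + 9·(-4−4) + 10·(4−(-19/2))) = ½·(33 − 72 + 135) = 48.
[MB_2B_3] = ½·((35/8)·(-19/2−(-4)) + 9·(-4−(-79/16)) + 10·(-79/16−(-19/2))) = ½·(-385/16 + 135/16 + 365/8) = 15, so the B_1-coordinate is 15/48 = 5/16.
[B_1MB_3] = ½·((-6)·(-79/16−(-4)) + (35/8)·(-4−4) + 10·(4−(-79/16))) = ½·(45/8 − 35 + 715/8) = 30, so the B_2-coordinate is 5/8.
[B_1B_2M] = ½·((-6)·(-19/2−(-79/16)) + 9·(-79/16−4) + (35/8)·(4−(-19/2))) = ½·(219/8 − 1287/16 + 945/16) = 3, so the B_3-coordinate is 1/16.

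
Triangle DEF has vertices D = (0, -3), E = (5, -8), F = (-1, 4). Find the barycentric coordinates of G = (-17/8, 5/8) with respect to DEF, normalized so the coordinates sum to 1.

(9/8, -3/8, 1/4)

Signed area of the reference triangle: [DEF] = ½·(0·(-8−4) + 5·(4−(-3)) + (-1)·(-3−(-8))) = ½·(0 + 35 − 5) = 15.
[GEF] = ½·((-17/8)·(-8−4) + 5·(4−(5/8)) + (-1)·(5/8−(-8))) = ½·(51/2 + 135/8 − 69/8) = 135/8, so the D-coordinate is (135/8)/15 = 9/8.
[DGF] = ½·(0·(5/8−4) + (-17/8)·(4−(-3)) + (-1)·(-3−(5/8))) = ½·(0 − 119/8 + 29/8) = -45/8, so the E-coordinate is -3/8.
[DEG] = ½·(0·(-8−(5/8)) + 5·(5/8−(-3)) + (-17/8)·(-3−(-8))) = ½·(0 + 145/8 − 85/8) = 15/4, so the F-coordinate is 1/4.
Check: 9/8 − 3/8 + 1/4 = 1.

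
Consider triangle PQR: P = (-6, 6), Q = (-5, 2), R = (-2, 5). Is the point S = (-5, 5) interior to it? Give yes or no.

Barycentric coordinates of S: (3/5, 1/5, 1/5).
The three coordinates are positive, positive, positive; a point is interior exactly when all three are positive.

yes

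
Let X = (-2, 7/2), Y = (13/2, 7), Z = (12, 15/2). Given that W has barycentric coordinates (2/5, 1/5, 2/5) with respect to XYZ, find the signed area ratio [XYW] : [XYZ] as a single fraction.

The signed ratio [XYW]/[XYZ] equals the barycentric coordinate of W at vertex Z, which is 2/5.

2/5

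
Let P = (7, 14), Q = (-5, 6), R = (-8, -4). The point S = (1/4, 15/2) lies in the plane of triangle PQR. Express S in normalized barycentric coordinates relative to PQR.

Signed area of the reference triangle: [PQR] = ½·(7·(6−(-4)) + (-5)·(-4−14) + (-8)·(14−6)) = ½·(70 + 90 − 64) = 48.
[SQR] = ½·((1/4)·(6−(-4)) + (-5)·(-4−(15/2)) + (-8)·(15/2−6)) = ½·(5/2 + 115/2 − 12) = 24, so the P-coordinate is 24/48 = 1/2.
[PSR] = ½·(7·(15/2−(-4)) + (1/4)·(-4−14) + (-8)·(14−(15/2))) = ½·(161/2 − 9/2 − 52) = 12, so the Q-coordinate is 1/4.
[PQS] = ½·(7·(6−(15/2)) + (-5)·(15/2−14) + (1/4)·(14−6)) = ½·(-21/2 + 65/2 + 2) = 12, so the R-coordinate is 1/4.

(1/2, 1/4, 1/4)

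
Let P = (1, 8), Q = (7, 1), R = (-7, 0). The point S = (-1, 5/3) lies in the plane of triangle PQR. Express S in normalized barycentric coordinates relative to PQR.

Signed area of the reference triangle: [PQR] = ½·(1·(1−0) + 7·(0−8) + (-7)·(8−1)) = ½·(1 − 56 − 49) = -52.
[SQR] = ½·((-1)·(1−0) + 7·(0−(5/3)) + (-7)·(5/3−1)) = ½·(-1 − 35/3 − 14/3) = -26/3, so the P-coordinate is (-26/3)/(-52) = 1/6.
[PSR] = ½·(1·(5/3−0) + (-1)·(0−8) + (-7)·(8−(5/3))) = ½·(5/3 + 8 − 133/3) = -52/3, so the Q-coordinate is 1/3.
[PQS] = ½·(1·(1−(5/3)) + 7·(5/3−8) + (-1)·(8−1)) = ½·(-2/3 − 133/3 − 7) = -26, so the R-coordinate is 1/2.
Check: 1/6 + 1/3 + 1/2 = 1.

(1/6, 1/3, 1/2)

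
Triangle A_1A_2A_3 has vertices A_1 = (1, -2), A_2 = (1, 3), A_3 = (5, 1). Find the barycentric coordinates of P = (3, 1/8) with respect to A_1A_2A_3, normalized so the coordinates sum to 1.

Signed area of the reference triangle: [A_1A_2A_3] = ½·(1·(3−1) + 1·(1−(-2)) + 5·(-2−3)) = ½·(2 + 3 − 25) = -10.
[PA_2A_3] = ½·(3·(3−1) + 1·(1−(1/8)) + 5·(1/8−3)) = ½·(6 + 7/8 − 115/8) = -15/4, so the A_1-coordinate is (-15/4)/(-10) = 3/8.
[A_1PA_3] = ½·(1·(1/8−1) + 3·(1−(-2)) + 5·(-2−(1/8))) = ½·(-7/8 + 9 − 85/8) = -5/4, so the A_2-coordinate is 1/8.
[A_1A_2P] = ½·(1·(3−(1/8)) + 1·(1/8−(-2)) + 3·(-2−3)) = ½·(23/8 + 17/8 − 15) = -5, so the A_3-coordinate is 1/2.

(3/8, 1/8, 1/2)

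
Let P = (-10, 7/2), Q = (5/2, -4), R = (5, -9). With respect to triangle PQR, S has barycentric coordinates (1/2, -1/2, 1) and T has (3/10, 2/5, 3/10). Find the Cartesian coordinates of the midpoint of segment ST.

Barycentric coordinates of the midpoint are the average: (2/5, -1/20, 13/20).
Converting: (2/5)·P + (-1/20)·Q + (13/20)·R = (-7/8, -17/4).

(-7/8, -17/4)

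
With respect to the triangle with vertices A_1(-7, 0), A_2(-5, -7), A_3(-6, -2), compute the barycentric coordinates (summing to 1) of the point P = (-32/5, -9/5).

(3/5, 1/5, 1/5)

Signed area of the reference triangle: [A_1A_2A_3] = ½·((-7)·(-7−(-2)) + (-5)·(-2−0) + (-6)·(0−(-7))) = ½·(35 + 10 − 42) = 3/2.
[PA_2A_3] = ½·((-32/5)·(-7−(-2)) + (-5)·(-2−(-9/5)) + (-6)·(-9/5−(-7))) = ½·(32 + 1 − 156/5) = 9/10, so the A_1-coordinate is (9/10)/(3/2) = 3/5.
[A_1PA_3] = ½·((-7)·(-9/5−(-2)) + (-32/5)·(-2−0) + (-6)·(0−(-9/5))) = ½·(-7/5 + 64/5 − 54/5) = 3/10, so the A_2-coordinate is 1/5.
[A_1A_2P] = ½·((-7)·(-7−(-9/5)) + (-5)·(-9/5−0) + (-32/5)·(0−(-7))) = ½·(182/5 + 9 − 224/5) = 3/10, so the A_3-coordinate is 1/5.
Check: 3/5 + 1/5 + 1/5 = 1.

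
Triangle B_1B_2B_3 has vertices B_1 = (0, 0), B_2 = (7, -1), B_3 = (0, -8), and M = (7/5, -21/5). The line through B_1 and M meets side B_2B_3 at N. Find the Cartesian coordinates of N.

Barycentric coordinates of M with respect to B_1B_2B_3: (3/10, 1/5, 1/2).
On side B_2B_3 the B_1-coordinate is zero; dropping M's B_1-weight 3/10 and renormalizing the remaining 1/5 : 1/2 gives weights 2/7, 5/7 on B_2, B_3.
N = (2/7)·(7, -1) + (5/7)·(0, -8) = (2, -6).

(2, -6)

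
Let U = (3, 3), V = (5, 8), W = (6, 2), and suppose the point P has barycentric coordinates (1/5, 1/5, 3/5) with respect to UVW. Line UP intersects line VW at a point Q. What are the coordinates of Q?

(23/4, 7/2)

Line UP meets VW where the U-coordinate vanishes; zeroing P's U-weight and renormalizing leaves V, W-weights 1/5 : 3/5 → (1/4, 3/4).
So Q = (1/4)·V + (3/4)·W = (23/4, 7/2).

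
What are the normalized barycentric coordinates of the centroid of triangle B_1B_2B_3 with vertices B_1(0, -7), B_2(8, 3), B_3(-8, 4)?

(1/3, 1/3, 1/3)

The centroid is the average of the vertices, so each weight is 1/3.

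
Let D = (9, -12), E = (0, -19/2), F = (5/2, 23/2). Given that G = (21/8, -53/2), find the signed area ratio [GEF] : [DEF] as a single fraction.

[DEF] = ½·(9·(-19/2−(23/2)) + 0·(23/2−(-12)) + (5/2)·(-12−(-19/2))) = ½·(-189 + 0 − 25/4) = -781/8.
[GEF] = ½·((21/8)·(-19/2−(23/2)) + 0·(23/2−(-53/2)) + (5/2)·(-53/2−(-19/2))) = ½·(-441/8 + 0 − 85/2) = -781/16, so the ratio is (-781/16)/(-781/8) = 1/2.

1/2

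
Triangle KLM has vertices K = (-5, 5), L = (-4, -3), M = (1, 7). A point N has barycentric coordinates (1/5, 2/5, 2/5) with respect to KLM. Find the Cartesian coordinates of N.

N = (1/5)·K + (2/5)·L + (2/5)·M.
x-coordinate: (1/5)·(-5) + (2/5)·(-4) + (2/5)·1 = -11/5.
y-coordinate: (1/5)·5 + (2/5)·(-3) + (2/5)·7 = 13/5.

(-11/5, 13/5)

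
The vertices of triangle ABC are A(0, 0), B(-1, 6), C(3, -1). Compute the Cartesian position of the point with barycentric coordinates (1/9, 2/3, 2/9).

P = (1/9)·A + (2/3)·B + (2/9)·C.
x-coordinate: (1/9)·0 + (2/3)·(-1) + (2/9)·3 = 0.
y-coordinate: (1/9)·0 + (2/3)·6 + (2/9)·(-1) = 34/9.

(0, 34/9)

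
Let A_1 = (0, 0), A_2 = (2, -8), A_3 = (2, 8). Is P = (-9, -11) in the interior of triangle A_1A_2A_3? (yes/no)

no

Barycentric coordinates of P: (11/2, -25/16, -47/16).
The three coordinates are positive, negative, negative; a point is interior exactly when all three are positive.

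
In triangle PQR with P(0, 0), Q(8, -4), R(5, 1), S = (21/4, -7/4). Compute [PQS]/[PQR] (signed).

1/4

[PQR] = ½·(0·(-4−1) + 8·(1−0) + 5·(0−(-4))) = ½·(0 + 8 + 20) = 14.
[PQS] = ½·(0·(-4−(-7/4)) + 8·(-7/4−0) + (21/4)·(0−(-4))) = ½·(0 − 14 + 21) = 7/2, so the ratio is (7/2)/14 = 1/4.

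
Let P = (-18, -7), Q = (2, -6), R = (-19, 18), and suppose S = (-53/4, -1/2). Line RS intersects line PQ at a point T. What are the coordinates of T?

Barycentric coordinates of S with respect to PQR: (1/2, 1/4, 1/4).
On side PQ the R-coordinate is zero; dropping S's R-weight 1/4 and renormalizing the remaining 1/2 : 1/4 gives weights 2/3, 1/3 on P, Q.
T = (2/3)·(-18, -7) + (1/3)·(2, -6) = (-34/3, -20/3).

(-34/3, -20/3)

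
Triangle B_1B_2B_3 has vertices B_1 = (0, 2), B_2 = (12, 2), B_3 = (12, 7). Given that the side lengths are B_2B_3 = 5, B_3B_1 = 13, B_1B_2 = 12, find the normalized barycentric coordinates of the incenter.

(1/6, 13/30, 2/5)

The incenter has barycentric coordinates proportional to the opposite side lengths: (5 : 13 : 12).
Normalizing by 5+13+12 = 30 gives (1/6, 13/30, 2/5).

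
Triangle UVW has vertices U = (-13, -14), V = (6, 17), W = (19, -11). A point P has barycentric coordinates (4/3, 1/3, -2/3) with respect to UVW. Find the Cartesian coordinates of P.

P = (4/3)·U + (1/3)·V + (-2/3)·W.
x-coordinate: (4/3)·(-13) + (1/3)·6 + (-2/3)·19 = -28.
y-coordinate: (4/3)·(-14) + (1/3)·17 + (-2/3)·(-11) = -17/3.

(-28, -17/3)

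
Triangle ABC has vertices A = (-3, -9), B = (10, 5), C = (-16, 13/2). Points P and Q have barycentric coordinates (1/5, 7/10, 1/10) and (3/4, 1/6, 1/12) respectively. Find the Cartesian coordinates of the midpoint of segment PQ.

Barycentric coordinates of the midpoint are the average: (19/40, 13/30, 11/120).
Converting: (19/40)·A + (13/30)·B + (11/120)·C = (173/120, -121/80).

(173/120, -121/80)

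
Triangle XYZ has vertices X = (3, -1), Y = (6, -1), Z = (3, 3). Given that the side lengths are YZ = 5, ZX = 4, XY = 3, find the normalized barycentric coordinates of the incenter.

The incenter has barycentric coordinates proportional to the opposite side lengths: (5 : 4 : 3).
Normalizing by 5+4+3 = 12 gives (5/12, 1/3, 1/4).

(5/12, 1/3, 1/4)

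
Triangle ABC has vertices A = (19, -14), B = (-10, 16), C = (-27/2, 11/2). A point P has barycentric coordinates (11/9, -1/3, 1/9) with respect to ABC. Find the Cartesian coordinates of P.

P = (11/9)·A + (-1/3)·B + (1/9)·C.
x-coordinate: (11/9)·19 + (-1/3)·(-10) + (1/9)·(-27/2) = 451/18.
y-coordinate: (11/9)·(-14) + (-1/3)·16 + (1/9)·(11/2) = -131/6.

(451/18, -131/6)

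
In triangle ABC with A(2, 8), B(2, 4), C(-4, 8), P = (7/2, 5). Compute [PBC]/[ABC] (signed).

1/2

[ABC] = ½·(2·(4−8) + 2·(8−8) + (-4)·(8−4)) = ½·(-8 + 0 − 16) = -12.
[PBC] = ½·((7/2)·(4−8) + 2·(8−5) + (-4)·(5−4)) = ½·(-14 + 6 − 4) = -6, so the ratio is (-6)/(-12) = 1/2.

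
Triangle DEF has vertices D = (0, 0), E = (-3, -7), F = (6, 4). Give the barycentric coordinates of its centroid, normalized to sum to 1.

(1/3, 1/3, 1/3)

The centroid is the average of the vertices, so each weight is 1/3.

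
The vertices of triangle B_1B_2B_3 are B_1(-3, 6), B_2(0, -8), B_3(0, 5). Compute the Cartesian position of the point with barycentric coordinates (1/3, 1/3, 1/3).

(-1, 1)

M = (1/3)·B_1 + (1/3)·B_2 + (1/3)·B_3.
x-coordinate: (1/3)·(-3) + (1/3)·0 + (1/3)·0 = -1.
y-coordinate: (1/3)·6 + (1/3)·(-8) + (1/3)·5 = 1.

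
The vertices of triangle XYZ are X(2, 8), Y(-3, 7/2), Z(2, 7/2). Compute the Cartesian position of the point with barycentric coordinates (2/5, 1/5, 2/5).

(1, 53/10)

W = (2/5)·X + (1/5)·Y + (2/5)·Z.
x-coordinate: (2/5)·2 + (1/5)·(-3) + (2/5)·2 = 1.
y-coordinate: (2/5)·8 + (1/5)·(7/2) + (2/5)·(7/2) = 53/10.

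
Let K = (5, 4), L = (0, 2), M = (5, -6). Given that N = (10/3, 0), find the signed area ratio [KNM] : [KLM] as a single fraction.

1/3

[KLM] = ½·(5·(2−(-6)) + 0·(-6−4) + 5·(4−2)) = ½·(40 + 0 + 10) = 25.
[KNM] = ½·(5·(0−(-6)) + (10/3)·(-6−4) + 5·(4−0)) = ½·(30 − 100/3 + 20) = 25/3, so the ratio is (25/3)/25 = 1/3.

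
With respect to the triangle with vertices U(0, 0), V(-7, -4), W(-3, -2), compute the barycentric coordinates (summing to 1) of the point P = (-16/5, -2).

Signed area of the reference triangle: [UVW] = ½·(0·(-4−(-2)) + (-7)·(-2−0) + (-3)·(0−(-4))) = ½·(0 + 14 − 12) = 1.
[PVW] = ½·((-16/5)·(-4−(-2)) + (-7)·(-2−(-2)) + (-3)·(-2−(-4))) = ½·(32/5 + 0 − 6) = 1/5, so the U-coordinate is (1/5)/1 = 1/5.
[UPW] = ½·(0·(-2−(-2)) + (-16/5)·(-2−0) + (-3)·(0−(-2))) = ½·(0 + 32/5 − 6) = 1/5, so the V-coordinate is 1/5.
[UVP] = ½·(0·(-4−(-2)) + (-7)·(-2−0) + (-16/5)·(0−(-4))) = ½·(0 + 14 − 64/5) = 3/5, so the W-coordinate is 3/5.

(1/5, 1/5, 3/5)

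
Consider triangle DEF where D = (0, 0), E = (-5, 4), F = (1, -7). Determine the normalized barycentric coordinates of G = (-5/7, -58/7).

Signed area of the reference triangle: [DEF] = ½·(0·(4−(-7)) + (-5)·(-7−0) + 1·(0−4)) = ½·(0 + 35 − 4) = 31/2.
[GEF] = ½·((-5/7)·(4−(-7)) + (-5)·(-7−(-58/7)) + 1·(-58/7−4)) = ½·(-55/7 − 45/7 − 86/7) = -93/7, so the D-coordinate is (-93/7)/(31/2) = -6/7.
[DGF] = ½·(0·(-58/7−(-7)) + (-5/7)·(-7−0) + 1·(0−(-58/7))) = ½·(0 + 5 + 58/7) = 93/14, so the E-coordinate is 3/7.
[DEG] = ½·(0·(4−(-58/7)) + (-5)·(-58/7−0) + (-5/7)·(0−4)) = ½·(0 + 290/7 + 20/7) = 155/7, so the F-coordinate is 10/7.

(-6/7, 3/7, 10/7)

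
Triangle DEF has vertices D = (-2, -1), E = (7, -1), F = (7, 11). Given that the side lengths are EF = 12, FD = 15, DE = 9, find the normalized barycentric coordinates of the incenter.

The incenter has barycentric coordinates proportional to the opposite side lengths: (12 : 15 : 9).
Normalizing by 12+15+9 = 36 gives (1/3, 5/12, 1/4).

(1/3, 5/12, 1/4)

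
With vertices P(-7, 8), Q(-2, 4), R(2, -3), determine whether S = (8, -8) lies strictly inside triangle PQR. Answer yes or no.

Barycentric coordinates of S: (-22/19, 21/19, 20/19).
The three coordinates are negative, positive, positive; a point is interior exactly when all three are positive.

no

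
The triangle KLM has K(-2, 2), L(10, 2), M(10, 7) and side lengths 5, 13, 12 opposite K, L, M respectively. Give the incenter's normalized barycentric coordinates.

The incenter has barycentric coordinates proportional to the opposite side lengths: (5 : 13 : 12).
Normalizing by 5+13+12 = 30 gives (1/6, 13/30, 2/5).

(1/6, 13/30, 2/5)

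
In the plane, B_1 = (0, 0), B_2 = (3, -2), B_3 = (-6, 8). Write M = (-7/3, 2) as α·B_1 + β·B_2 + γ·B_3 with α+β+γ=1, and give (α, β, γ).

Signed area of the reference triangle: [B_1B_2B_3] = ½·(0·(-2−8) + 3·(8−0) + (-6)·(0−(-2))) = ½·(0 + 24 − 12) = 6.
[MB_2B_3] = ½·((-7/3)·(-2−8) + 3·(8−2) + (-6)·(2−(-2))) = ½·(70/3 + 18 − 24) = 26/3, so the B_1-coordinate is (26/3)/6 = 13/9.
[B_1MB_3] = ½·(0·(2−8) + (-7/3)·(8−0) + (-6)·(0−2)) = ½·(0 − 56/3 + 12) = -10/3, so the B_2-coordinate is -5/9.
[B_1B_2M] = ½·(0·(-2−2) + 3·(2−0) + (-7/3)·(0−(-2))) = ½·(0 + 6 − 14/3) = 2/3, so the B_3-coordinate is 1/9.

(13/9, -5/9, 1/9)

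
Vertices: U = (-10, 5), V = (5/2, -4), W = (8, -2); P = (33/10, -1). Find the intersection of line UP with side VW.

Barycentric coordinates of P with respect to UVW: (1/5, 1/5, 3/5).
On side VW the U-coordinate is zero; dropping P's U-weight 1/5 and renormalizing the remaining 1/5 : 3/5 gives weights 1/4, 3/4 on V, W.
Q = (1/4)·(5/2, -4) + (3/4)·(8, -2) = (53/8, -5/2).

(53/8, -5/2)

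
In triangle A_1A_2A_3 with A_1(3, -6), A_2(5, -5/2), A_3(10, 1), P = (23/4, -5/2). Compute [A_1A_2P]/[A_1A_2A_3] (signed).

[A_1A_2A_3] = ½·(3·(-5/2−1) + 5·(1−(-6)) + 10·(-6−(-5/2))) = ½·(-21/2 + 35 − 35) = -21/4.
[A_1A_2P] = ½·(3·(-5/2−(-5/2)) + 5·(-5/2−(-6)) + (23/4)·(-6−(-5/2))) = ½·(0 + 35/2 − 161/8) = -21/16, so the ratio is (-21/16)/(-21/4) = 1/4.

1/4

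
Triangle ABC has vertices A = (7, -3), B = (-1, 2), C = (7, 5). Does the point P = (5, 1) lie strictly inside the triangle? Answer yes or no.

Barycentric coordinates of P: (13/32, 1/4, 11/32).
The three coordinates are positive, positive, positive; a point is interior exactly when all three are positive.

yes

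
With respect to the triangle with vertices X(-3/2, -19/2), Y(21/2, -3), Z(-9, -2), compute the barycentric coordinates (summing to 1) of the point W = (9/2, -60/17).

(2/17, 11/17, 4/17)

Signed area of the reference triangle: [XYZ] = ½·((-3/2)·(-3−(-2)) + (21/2)·(-2−(-19/2)) + (-9)·(-19/2−(-3))) = ½·(3/2 + 315/4 + 117/2) = 555/8.
[WYZ] = ½·((9/2)·(-3−(-2)) + (21/2)·(-2−(-60/17)) + (-9)·(-60/17−(-3))) = ½·(-9/2 + 273/17 + 81/17) = 555/68, so the X-coordinate is (555/68)/(555/8) = 2/17.
[XWZ] = ½·((-3/2)·(-60/17−(-2)) + (9/2)·(-2−(-19/2)) + (-9)·(-19/2−(-60/17))) = ½·(39/17 + 135/4 + 1827/34) = 6105/136, so the Y-coordinate is 11/17.
[XYW] = ½·((-3/2)·(-3−(-60/17)) + (21/2)·(-60/17−(-19/2)) + (9/2)·(-19/2−(-3))) = ½·(-27/34 + 4263/68 − 117/4) = 555/34, so the Z-coordinate is 4/17.
Check: 2/17 + 11/17 + 4/17 = 1.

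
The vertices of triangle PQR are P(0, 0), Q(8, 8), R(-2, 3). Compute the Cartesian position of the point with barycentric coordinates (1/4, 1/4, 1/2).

(1, 7/2)

S = (1/4)·P + (1/4)·Q + (1/2)·R.
x-coordinate: (1/4)·0 + (1/4)·8 + (1/2)·(-2) = 1.
y-coordinate: (1/4)·0 + (1/4)·8 + (1/2)·3 = 7/2.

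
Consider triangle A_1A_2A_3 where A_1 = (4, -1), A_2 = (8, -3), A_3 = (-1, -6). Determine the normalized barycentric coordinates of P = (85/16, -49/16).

Signed area of the reference triangle: [A_1A_2A_3] = ½·(4·(-3−(-6)) + 8·(-6−(-1)) + (-1)·(-1−(-3))) = ½·(12 − 40 − 2) = -15.
[PA_2A_3] = ½·((85/16)·(-3−(-6)) + 8·(-6−(-49/16)) + (-1)·(-49/16−(-3))) = ½·(255/16 − 47/2 + 1/16) = -15/4, so the A_1-coordinate is (-15/4)/(-15) = 1/4.
[A_1PA_3] = ½·(4·(-49/16−(-6)) + (85/16)·(-6−(-1)) + (-1)·(-1−(-49/16))) = ½·(47/4 − 425/16 − 33/16) = -135/16, so the A_2-coordinate is 9/16.
[A_1A_2P] = ½·(4·(-3−(-49/16)) + 8·(-49/16−(-1)) + (85/16)·(-1−(-3))) = ½·(1/4 − 33/2 + 85/8) = -45/16, so the A_3-coordinate is 3/16.

(1/4, 9/16, 3/16)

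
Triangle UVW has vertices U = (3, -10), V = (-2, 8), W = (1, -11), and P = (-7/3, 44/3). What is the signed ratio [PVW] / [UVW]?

[UVW] = ½·(3·(8−(-11)) + (-2)·(-11−(-10)) + 1·(-10−8)) = ½·(57 + 2 − 18) = 41/2.
[PVW] = ½·((-7/3)·(8−(-11)) + (-2)·(-11−(44/3)) + 1·(44/3−8)) = ½·(-133/3 + 154/3 + 20/3) = 41/6, so the ratio is (41/6)/(41/2) = 1/3.

1/3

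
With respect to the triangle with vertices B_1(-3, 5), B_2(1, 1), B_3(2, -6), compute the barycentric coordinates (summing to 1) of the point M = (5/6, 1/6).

(1/12, 3/4, 1/6)

Signed area of the reference triangle: [B_1B_2B_3] = ½·((-3)·(1−(-6)) + 1·(-6−5) + 2·(5−1)) = ½·(-21 − 11 + 8) = -12.
[MB_2B_3] = ½·((5/6)·(1−(-6)) + 1·(-6−(1/6)) + 2·(1/6−1)) = ½·(35/6 − 37/6 − 5/3) = -1, so the B_1-coordinate is (-1)/(-12) = 1/12.
[B_1MB_3] = ½·((-3)·(1/6−(-6)) + (5/6)·(-6−5) + 2·(5−(1/6))) = ½·(-37/2 − 55/6 + 29/3) = -9, so the B_2-coordinate is 3/4.
[B_1B_2M] = ½·((-3)·(1−(1/6)) + 1·(1/6−5) + (5/6)·(5−1)) = ½·(-5/2 − 29/6 + 10/3) = -2, so the B_3-coordinate is 1/6.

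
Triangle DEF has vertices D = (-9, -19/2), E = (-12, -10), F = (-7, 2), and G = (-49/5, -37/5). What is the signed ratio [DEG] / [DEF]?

[DEF] = ½·((-9)·(-10−2) + (-12)·(2−(-19/2)) + (-7)·(-19/2−(-10))) = ½·(108 − 138 − 7/2) = -67/4.
[DEG] = ½·((-9)·(-10−(-37/5)) + (-12)·(-37/5−(-19/2)) + (-49/5)·(-19/2−(-10))) = ½·(117/5 − 126/5 − 49/10) = -67/20, so the ratio is (-67/20)/(-67/4) = 1/5.

1/5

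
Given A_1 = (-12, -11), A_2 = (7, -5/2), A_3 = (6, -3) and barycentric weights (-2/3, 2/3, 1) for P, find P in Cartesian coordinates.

(56/3, 8/3)

P = (-2/3)·A_1 + (2/3)·A_2 + 1·A_3.
x-coordinate: (-2/3)·(-12) + (2/3)·7 + 1·6 = 56/3.
y-coordinate: (-2/3)·(-11) + (2/3)·(-5/2) + 1·(-3) = 8/3.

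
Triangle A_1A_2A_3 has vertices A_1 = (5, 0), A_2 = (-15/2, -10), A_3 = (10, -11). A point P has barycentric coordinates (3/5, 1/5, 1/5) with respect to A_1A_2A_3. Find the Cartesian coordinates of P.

P = (3/5)·A_1 + (1/5)·A_2 + (1/5)·A_3.
x-coordinate: (3/5)·5 + (1/5)·(-15/2) + (1/5)·10 = 7/2.
y-coordinate: (3/5)·0 + (1/5)·(-10) + (1/5)·(-11) = -21/5.

(7/2, -21/5)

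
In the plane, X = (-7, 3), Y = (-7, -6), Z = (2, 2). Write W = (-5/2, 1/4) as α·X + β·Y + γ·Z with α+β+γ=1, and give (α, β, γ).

(1/4, 1/4, 1/2)

Signed area of the reference triangle: [XYZ] = ½·((-7)·(-6−2) + (-7)·(2−3) + 2·(3−(-6))) = ½·(56 + 7 + 18) = 81/2.
[WYZ] = ½·((-5/2)·(-6−2) + (-7)·(2−(1/4)) + 2·(1/4−(-6))) = ½·(20 − 49/4 + 25/2) = 81/8, so the X-coordinate is (81/8)/(81/2) = 1/4.
[XWZ] = ½·((-7)·(1/4−2) + (-5/2)·(2−3) + 2·(3−(1/4))) = ½·(49/4 + 5/2 + 11/2) = 81/8, so the Y-coordinate is 1/4.
[XYW] = ½·((-7)·(-6−(1/4)) + (-7)·(1/4−3) + (-5/2)·(3−(-6))) = ½·(175/4 + 77/4 − 45/2) = 81/4, so the Z-coordinate is 1/2.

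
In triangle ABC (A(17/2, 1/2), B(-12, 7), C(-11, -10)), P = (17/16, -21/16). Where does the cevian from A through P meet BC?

Barycentric coordinates of P with respect to ABC: (5/8, 1/8, 1/4).
On side BC the A-coordinate is zero; dropping P's A-weight 5/8 and renormalizing the remaining 1/8 : 1/4 gives weights 1/3, 2/3 on B, C.
Q = (1/3)·(-12, 7) + (2/3)·(-11, -10) = (-34/3, -13/3).

(-34/3, -13/3)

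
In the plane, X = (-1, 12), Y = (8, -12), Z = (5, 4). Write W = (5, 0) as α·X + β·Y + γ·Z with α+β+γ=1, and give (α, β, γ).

Signed area of the reference triangle: [XYZ] = ½·((-1)·(-12−4) + 8·(4−12) + 5·(12−(-12))) = ½·(16 − 64 + 120) = 36.
[WYZ] = ½·(5·(-12−4) + 8·(4−0) + 5·(0−(-12))) = ½·(-80 + 32 + 60) = 6, so the X-coordinate is 6/36 = 1/6.
[XWZ] = ½·((-1)·(0−4) + 5·(4−12) + 5·(12−0)) = ½·(4 − 40 + 60) = 12, so the Y-coordinate is 1/3.
[XYW] = ½·((-1)·(-12−0) + 8·(0−12) + 5·(12−(-12))) = ½·(12 − 96 + 120) = 18, so the Z-coordinate is 1/2.

(1/6, 1/3, 1/2)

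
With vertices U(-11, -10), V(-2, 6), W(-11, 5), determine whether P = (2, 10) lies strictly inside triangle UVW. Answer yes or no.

Barycentric coordinates of P: (-32/135, 13/9, -28/135).
The three coordinates are negative, positive, negative; a point is interior exactly when all three are positive.

no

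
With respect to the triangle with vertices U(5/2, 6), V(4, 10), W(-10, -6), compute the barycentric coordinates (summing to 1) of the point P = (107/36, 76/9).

Signed area of the reference triangle: [UVW] = ½·((5/2)·(10−(-6)) + 4·(-6−6) + (-10)·(6−10)) = ½·(40 − 48 + 40) = 16.
[PVW] = ½·((107/36)·(10−(-6)) + 4·(-6−(76/9)) + (-10)·(76/9−10)) = ½·(428/9 − 520/9 + 140/9) = 8/3, so the U-coordinate is (8/3)/16 = 1/6.
[UPW] = ½·((5/2)·(76/9−(-6)) + (107/36)·(-6−6) + (-10)·(6−(76/9))) = ½·(325/9 − 107/3 + 220/9) = 112/9, so the V-coordinate is 7/9.
[UVP] = ½·((5/2)·(10−(76/9)) + 4·(76/9−6) + (107/36)·(6−10)) = ½·(35/9 + 88/9 − 107/9) = 8/9, so the W-coordinate is 1/18.
Check: 1/6 + 7/9 + 1/18 = 1.

(1/6, 7/9, 1/18)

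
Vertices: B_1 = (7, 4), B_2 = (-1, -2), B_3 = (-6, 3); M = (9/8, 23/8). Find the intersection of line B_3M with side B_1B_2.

(27/5, 14/5)

Barycentric coordinates of M with respect to B_1B_2B_3: (1/2, 1/8, 3/8).
On side B_1B_2 the B_3-coordinate is zero; dropping M's B_3-weight 3/8 and renormalizing the remaining 1/2 : 1/8 gives weights 4/5, 1/5 on B_1, B_2.
N = (4/5)·(7, 4) + (1/5)·(-1, -2) = (27/5, 14/5).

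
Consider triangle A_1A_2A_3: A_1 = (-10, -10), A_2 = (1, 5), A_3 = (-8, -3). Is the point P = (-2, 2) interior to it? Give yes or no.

Barycentric coordinates of P: (3/47, 32/47, 12/47).
The three coordinates are positive, positive, positive; a point is interior exactly when all three are positive.

yes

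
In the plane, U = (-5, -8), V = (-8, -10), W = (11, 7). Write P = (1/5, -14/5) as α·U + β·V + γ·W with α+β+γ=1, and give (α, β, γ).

(1/5, 2/5, 2/5)

Signed area of the reference triangle: [UVW] = ½·((-5)·(-10−7) + (-8)·(7−(-8)) + 11·(-8−(-10))) = ½·(85 − 120 + 22) = -13/2.
[PVW] = ½·((1/5)·(-10−7) + (-8)·(7−(-14/5)) + 11·(-14/5−(-10))) = ½·(-17/5 − 392/5 + 396/5) = -13/10, so the U-coordinate is (-13/10)/(-13/2) = 1/5.
[UPW] = ½·((-5)·(-14/5−7) + (1/5)·(7−(-8)) + 11·(-8−(-14/5))) = ½·(49 + 3 − 286/5) = -13/5, so the V-coordinate is 2/5.
[UVP] = ½·((-5)·(-10−(-14/5)) + (-8)·(-14/5−(-8)) + (1/5)·(-8−(-10))) = ½·(36 − 208/5 + 2/5) = -13/5, so the W-coordinate is 2/5.
Check: 1/5 + 2/5 + 2/5 = 1.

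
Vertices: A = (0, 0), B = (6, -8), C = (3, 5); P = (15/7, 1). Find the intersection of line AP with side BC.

(15/4, 7/4)

Barycentric coordinates of P with respect to ABC: (3/7, 1/7, 3/7).
On side BC the A-coordinate is zero; dropping P's A-weight 3/7 and renormalizing the remaining 1/7 : 3/7 gives weights 1/4, 3/4 on B, C.
Q = (1/4)·(6, -8) + (3/4)·(3, 5) = (15/4, 7/4).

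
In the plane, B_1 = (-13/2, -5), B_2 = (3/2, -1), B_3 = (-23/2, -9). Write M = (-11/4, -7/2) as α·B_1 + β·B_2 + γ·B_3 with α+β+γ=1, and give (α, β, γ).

Signed area of the reference triangle: [B_1B_2B_3] = ½·((-13/2)·(-1−(-9)) + (3/2)·(-9−(-5)) + (-23/2)·(-5−(-1))) = ½·(-52 − 6 + 46) = -6.
[MB_2B_3] = ½·((-11/4)·(-1−(-9)) + (3/2)·(-9−(-7/2)) + (-23/2)·(-7/2−(-1))) = ½·(-22 − 33/4 + 115/4) = -3/4, so the B_1-coordinate is (-3/4)/(-6) = 1/8.
[B_1MB_3] = ½·((-13/2)·(-7/2−(-9)) + (-11/4)·(-9−(-5)) + (-23/2)·(-5−(-7/2))) = ½·(-143/4 + 11 + 69/4) = -15/4, so the B_2-coordinate is 5/8.
[B_1B_2M] = ½·((-13/2)·(-1−(-7/2)) + (3/2)·(-7/2−(-5)) + (-11/4)·(-5−(-1))) = ½·(-65/4 + 9/4 + 11) = -3/2, so the B_3-coordinate is 1/4.
Check: 1/8 + 5/8 + 1/4 = 1.

(1/8, 5/8, 1/4)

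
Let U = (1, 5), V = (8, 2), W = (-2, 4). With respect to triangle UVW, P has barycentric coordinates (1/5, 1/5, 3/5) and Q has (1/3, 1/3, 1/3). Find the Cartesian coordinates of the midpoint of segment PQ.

Barycentric coordinates of the midpoint are the average: (4/15, 4/15, 7/15).
Converting: (4/15)·U + (4/15)·V + (7/15)·W = (22/15, 56/15).

(22/15, 56/15)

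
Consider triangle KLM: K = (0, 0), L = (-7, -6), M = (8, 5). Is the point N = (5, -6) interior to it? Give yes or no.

Barycentric coordinates of N: (-132/13, 73/13, 72/13).
The three coordinates are negative, positive, positive; a point is interior exactly when all three are positive.

no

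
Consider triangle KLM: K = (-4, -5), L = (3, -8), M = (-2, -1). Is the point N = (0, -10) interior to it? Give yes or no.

Barycentric coordinates of N: (31/34, 13/17, -23/34).
The three coordinates are positive, positive, negative; a point is interior exactly when all three are positive.

no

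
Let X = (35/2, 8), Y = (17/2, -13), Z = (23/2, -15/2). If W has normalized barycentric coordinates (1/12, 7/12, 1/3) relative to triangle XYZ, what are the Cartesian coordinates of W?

(41/4, -113/12)

W = (1/12)·X + (7/12)·Y + (1/3)·Z.
x-coordinate: (1/12)·(35/2) + (7/12)·(17/2) + (1/3)·(23/2) = 41/4.
y-coordinate: (1/12)·8 + (7/12)·(-13) + (1/3)·(-15/2) = -113/12.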